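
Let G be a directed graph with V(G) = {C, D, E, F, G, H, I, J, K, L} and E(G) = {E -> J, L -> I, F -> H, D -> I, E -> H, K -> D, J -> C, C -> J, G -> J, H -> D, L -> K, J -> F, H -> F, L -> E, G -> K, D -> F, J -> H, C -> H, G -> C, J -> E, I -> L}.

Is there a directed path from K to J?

Explore from K.
Distance 1: reach D.
Distance 2: reach F, I.
Distance 3: reach H, L.
Distance 4: reach E.
Distance 5: reach J.
Found J.

Yes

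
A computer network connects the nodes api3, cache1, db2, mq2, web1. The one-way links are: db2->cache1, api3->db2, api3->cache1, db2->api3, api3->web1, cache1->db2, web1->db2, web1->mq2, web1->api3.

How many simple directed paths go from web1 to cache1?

4

web1→api3→cache1
web1→api3→db2→cache1
web1→db2→api3→cache1
web1→db2→cache1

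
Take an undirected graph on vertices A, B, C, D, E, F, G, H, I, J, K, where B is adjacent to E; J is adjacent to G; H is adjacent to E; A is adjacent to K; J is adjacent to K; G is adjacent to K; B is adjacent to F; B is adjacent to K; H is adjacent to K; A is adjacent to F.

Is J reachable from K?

Yes

Explore from K.
Distance 1: reach A, B, G, H, J.
Found J.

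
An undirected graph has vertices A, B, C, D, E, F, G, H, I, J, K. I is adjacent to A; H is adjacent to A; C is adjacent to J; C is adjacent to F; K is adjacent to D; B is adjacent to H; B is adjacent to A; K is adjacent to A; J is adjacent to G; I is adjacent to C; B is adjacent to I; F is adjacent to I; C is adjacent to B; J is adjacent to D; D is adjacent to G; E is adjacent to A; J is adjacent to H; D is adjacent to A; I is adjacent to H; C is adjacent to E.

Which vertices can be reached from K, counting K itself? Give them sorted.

A, B, C, D, E, F, G, H, I, J, K

Start at K.
Its neighbours: A, D.
Then their neighbours: B, E, G, H, I, J.
Then next layer: C, F.
Every vertex is now reached.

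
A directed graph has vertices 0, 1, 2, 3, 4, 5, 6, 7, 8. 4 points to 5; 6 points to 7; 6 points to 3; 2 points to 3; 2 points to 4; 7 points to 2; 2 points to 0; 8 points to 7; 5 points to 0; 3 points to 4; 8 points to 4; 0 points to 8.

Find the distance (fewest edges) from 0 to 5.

Distance 0: 0.
Distance 1: 8.
Distance 2: 4, 7.
Distance 3: 2, 5 — contains 5.

3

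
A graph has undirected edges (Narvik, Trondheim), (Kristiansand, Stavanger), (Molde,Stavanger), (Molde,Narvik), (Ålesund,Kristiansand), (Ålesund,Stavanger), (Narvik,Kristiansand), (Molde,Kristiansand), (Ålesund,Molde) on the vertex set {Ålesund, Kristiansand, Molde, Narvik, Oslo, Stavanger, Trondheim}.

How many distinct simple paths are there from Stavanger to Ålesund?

Stavanger–Ålesund
Stavanger–Kristiansand–Ålesund
Stavanger–Kristiansand–Molde–Ålesund
Stavanger–Kristiansand–Narvik–Molde–Ålesund
Stavanger–Molde–Ålesund
Stavanger–Molde–Kristiansand–Ålesund
Stavanger–Molde–Narvik–Kristiansand–Ålesund

7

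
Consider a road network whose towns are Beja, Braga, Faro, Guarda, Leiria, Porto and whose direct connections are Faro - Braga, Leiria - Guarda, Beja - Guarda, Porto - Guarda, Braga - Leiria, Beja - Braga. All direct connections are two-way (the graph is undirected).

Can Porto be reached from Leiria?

Yes

Explore from Leiria.
Distance 1: reach Braga, Guarda.
Distance 2: reach Beja, Faro, Porto.
Found Porto.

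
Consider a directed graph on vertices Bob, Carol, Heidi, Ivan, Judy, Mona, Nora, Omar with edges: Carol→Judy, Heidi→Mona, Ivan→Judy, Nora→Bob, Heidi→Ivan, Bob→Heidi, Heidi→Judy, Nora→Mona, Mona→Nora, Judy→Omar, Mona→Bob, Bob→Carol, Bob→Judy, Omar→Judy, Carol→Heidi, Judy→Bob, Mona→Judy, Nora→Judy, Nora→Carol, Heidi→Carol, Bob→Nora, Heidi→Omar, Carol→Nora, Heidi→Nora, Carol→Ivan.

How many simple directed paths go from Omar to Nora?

Omar→Judy→Bob→Carol→Heidi→Mona→Nora
Omar→Judy→Bob→Carol→Heidi→Nora
Omar→Judy→Bob→Carol→Nora
Omar→Judy→Bob→Heidi→Carol→Nora
Omar→Judy→Bob→Heidi→Mona→Nora
Omar→Judy→Bob→Heidi→Nora
Omar→Judy→Bob→Nora

7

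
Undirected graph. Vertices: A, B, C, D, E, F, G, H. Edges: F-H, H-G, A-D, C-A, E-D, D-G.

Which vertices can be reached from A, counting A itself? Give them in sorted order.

A, C, D, E, F, G, H

Start at A.
Its neighbours: C, D.
Then their neighbours: E, G.
Then next layer: H.
Then next layer: F.
Nothing further is reachable.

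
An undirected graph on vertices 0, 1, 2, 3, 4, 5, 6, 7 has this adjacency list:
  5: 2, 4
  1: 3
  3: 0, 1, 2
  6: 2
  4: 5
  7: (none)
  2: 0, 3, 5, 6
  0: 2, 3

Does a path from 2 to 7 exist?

No

Explore from 2.
Distance 1: reach 0, 3, 5, 6.
Distance 2: reach 1, 4.
The search is exhausted without reaching 7; it lies in a different component.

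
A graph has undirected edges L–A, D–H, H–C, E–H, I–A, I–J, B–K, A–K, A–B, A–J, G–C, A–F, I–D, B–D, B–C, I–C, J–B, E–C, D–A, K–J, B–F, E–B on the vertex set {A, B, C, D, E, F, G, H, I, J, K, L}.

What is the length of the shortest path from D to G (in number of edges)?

3

Distance 0: D.
Distance 1: A, B, H, I.
Distance 2: C, E, F, J, K, L.
Distance 3: G — contains G.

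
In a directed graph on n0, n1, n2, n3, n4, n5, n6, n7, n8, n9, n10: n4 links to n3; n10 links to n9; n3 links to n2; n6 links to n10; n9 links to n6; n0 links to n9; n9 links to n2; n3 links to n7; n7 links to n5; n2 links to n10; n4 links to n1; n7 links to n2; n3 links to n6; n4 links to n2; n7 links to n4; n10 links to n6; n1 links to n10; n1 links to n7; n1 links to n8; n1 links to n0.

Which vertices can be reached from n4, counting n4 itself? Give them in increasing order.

n0, n1, n2, n3, n4, n5, n6, n7, n8, n9, n10

Start at n4.
Its neighbours: n1, n2, n3.
Then their neighbours: n0, n6, n7, n8, n10.
Then next layer: n5, n9.
Every vertex is now reached.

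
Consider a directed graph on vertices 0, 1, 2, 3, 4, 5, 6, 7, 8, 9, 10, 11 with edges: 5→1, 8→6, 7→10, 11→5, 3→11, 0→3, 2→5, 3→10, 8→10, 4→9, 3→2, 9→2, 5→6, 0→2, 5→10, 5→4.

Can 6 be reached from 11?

Explore from 11.
Distance 1: reach 5.
Distance 2: reach 1, 4, 6, 10.
Found 6.

Yes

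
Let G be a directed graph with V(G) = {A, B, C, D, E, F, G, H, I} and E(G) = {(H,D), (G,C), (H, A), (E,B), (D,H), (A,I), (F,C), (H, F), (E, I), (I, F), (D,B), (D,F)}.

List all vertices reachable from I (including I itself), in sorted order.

C, F, I

Start at I.
Its neighbours: F.
Then their neighbours: C.
Nothing further is reachable.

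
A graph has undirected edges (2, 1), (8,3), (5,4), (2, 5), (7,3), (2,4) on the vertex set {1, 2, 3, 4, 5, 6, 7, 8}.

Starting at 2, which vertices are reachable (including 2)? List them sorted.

Start at 2.
Its neighbours: 1, 4, 5.
Nothing further is reachable.

1, 2, 4, 5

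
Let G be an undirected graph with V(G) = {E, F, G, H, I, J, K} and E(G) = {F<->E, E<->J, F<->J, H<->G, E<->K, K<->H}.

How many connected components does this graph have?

From E: component {E, F, G, H, J, K}.
From I: component {I}.
That's 2 components.

2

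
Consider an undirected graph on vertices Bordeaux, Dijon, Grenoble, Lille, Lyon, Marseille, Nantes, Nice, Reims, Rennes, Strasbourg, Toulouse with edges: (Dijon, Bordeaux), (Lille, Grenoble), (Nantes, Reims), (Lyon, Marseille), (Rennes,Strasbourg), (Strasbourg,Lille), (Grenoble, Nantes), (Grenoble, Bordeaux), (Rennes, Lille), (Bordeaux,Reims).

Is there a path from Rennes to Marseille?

Explore from Rennes.
Distance 1: reach Lille, Strasbourg.
Distance 2: reach Grenoble.
Distance 3: reach Bordeaux, Nantes.
Distance 4: reach Dijon, Reims.
The search is exhausted without reaching Marseille; it lies in a different component.

No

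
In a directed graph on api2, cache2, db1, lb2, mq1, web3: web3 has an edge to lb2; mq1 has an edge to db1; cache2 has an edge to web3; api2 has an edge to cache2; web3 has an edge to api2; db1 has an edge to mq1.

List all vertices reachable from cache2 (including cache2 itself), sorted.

api2, cache2, lb2, web3

Start at cache2.
Its neighbours: web3.
Then their neighbours: api2, lb2.
Nothing further is reachable.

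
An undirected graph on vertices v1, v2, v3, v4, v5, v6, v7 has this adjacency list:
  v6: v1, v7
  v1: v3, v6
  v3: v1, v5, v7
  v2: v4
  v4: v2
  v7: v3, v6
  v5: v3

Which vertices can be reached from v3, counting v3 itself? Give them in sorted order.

Start at v3.
Its neighbours: v1, v5, v7.
Then their neighbours: v6.
Nothing further is reachable.

v1, v3, v5, v6, v7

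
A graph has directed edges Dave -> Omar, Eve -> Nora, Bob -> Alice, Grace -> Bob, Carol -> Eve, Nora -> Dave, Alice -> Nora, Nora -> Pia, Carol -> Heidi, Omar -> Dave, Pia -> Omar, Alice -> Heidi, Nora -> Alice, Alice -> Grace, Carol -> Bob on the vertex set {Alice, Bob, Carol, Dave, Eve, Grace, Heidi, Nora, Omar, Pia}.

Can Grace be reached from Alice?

Yes

Explore from Alice.
Distance 1: reach Grace, Heidi, Nora.
Found Grace.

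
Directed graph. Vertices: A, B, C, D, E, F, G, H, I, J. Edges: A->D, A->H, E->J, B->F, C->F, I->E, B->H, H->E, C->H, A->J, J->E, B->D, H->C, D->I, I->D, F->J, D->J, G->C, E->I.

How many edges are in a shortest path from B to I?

2

Distance 0: B.
Distance 1: D, F, H.
Distance 2: C, E, I, J — contains I.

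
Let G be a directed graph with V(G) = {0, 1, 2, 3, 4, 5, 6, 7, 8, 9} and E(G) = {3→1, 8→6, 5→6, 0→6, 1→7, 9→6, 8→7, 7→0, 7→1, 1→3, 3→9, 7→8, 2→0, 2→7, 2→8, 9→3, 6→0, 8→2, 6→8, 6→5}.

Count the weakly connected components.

From 0: component {0, 1, 2, 3, 5, 6, 7, 8, 9}.
From 4: component {4}.
That's 2 components.

2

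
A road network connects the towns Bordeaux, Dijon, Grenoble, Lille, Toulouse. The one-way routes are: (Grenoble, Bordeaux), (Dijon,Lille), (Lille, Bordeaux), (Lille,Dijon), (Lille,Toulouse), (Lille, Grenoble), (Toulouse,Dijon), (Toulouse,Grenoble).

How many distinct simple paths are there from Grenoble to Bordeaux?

Grenoble→Bordeaux

1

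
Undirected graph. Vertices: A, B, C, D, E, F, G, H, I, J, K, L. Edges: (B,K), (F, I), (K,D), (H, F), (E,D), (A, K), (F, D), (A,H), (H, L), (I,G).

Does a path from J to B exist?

J has no edges, so nothing is reachable from it.

No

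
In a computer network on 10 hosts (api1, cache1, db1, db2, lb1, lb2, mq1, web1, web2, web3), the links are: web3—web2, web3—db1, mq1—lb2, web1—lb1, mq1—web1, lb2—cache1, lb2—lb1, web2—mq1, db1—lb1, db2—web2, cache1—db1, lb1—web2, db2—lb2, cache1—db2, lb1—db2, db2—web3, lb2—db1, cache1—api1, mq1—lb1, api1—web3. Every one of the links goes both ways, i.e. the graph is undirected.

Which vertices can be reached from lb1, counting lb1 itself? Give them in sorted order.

api1, cache1, db1, db2, lb1, lb2, mq1, web1, web2, web3

Start at lb1.
Its neighbours: db1, db2, lb2, mq1, web1, web2.
Then their neighbours: cache1, web3.
Then next layer: api1.
Every vertex is now reached.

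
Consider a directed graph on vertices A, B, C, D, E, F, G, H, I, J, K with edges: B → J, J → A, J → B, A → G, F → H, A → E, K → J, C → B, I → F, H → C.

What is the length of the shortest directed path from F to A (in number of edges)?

5

Distance 0: F.
Distance 1: H.
Distance 2: C.
Distance 3: B.
Distance 4: J.
Distance 5: A — contains A.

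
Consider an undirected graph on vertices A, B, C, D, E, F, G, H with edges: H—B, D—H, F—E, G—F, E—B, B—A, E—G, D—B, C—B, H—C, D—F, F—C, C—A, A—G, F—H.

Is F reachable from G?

Explore from G.
Distance 1: reach A, E, F.
Found F.

Yes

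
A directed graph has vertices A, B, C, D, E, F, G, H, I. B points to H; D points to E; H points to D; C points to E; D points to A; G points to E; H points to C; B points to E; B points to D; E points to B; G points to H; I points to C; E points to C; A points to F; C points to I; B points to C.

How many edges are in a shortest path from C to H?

Distance 0: C.
Distance 1: E, I.
Distance 2: B.
Distance 3: D, H — contains H.

3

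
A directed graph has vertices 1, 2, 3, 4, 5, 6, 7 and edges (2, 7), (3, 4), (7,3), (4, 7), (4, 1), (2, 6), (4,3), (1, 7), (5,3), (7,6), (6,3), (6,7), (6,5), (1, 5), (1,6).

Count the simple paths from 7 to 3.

3

7→3
7→6→3
7→6→5→3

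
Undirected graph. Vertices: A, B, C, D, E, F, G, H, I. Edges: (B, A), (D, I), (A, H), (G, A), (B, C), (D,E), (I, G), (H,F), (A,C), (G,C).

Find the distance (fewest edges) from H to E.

5

Distance 0: H.
Distance 1: A, F.
Distance 2: B, C, G.
Distance 3: I.
Distance 4: D.
Distance 5: E — contains E.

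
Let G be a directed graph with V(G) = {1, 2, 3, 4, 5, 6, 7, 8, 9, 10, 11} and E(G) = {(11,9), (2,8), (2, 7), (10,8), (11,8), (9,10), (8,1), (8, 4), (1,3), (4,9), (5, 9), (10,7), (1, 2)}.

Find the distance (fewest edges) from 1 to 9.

Distance 0: 1.
Distance 1: 2, 3.
Distance 2: 7, 8.
Distance 3: 4.
Distance 4: 9 — contains 9.

4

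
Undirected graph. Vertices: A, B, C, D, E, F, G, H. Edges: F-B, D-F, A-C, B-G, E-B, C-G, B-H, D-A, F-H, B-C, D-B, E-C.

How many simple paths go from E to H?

E–B–C–A–D–F–H
E–B–D–F–H
E–B–F–H
E–B–G–C–A–D–F–H
E–B–H
E–C–A–D–B–F–H
E–C–A–D–B–H
E–C–A–D–F–B–H
E–C–A–D–F–H
E–C–B–D–F–H
E–C–B–F–H
E–C–B–H
E–C–G–B–D–F–H
E–C–G–B–F–H
E–C–G–B–H

15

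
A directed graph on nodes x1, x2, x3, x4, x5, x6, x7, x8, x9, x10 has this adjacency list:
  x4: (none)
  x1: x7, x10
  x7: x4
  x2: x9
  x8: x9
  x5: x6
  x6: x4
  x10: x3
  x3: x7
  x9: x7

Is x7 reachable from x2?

Yes

Explore from x2.
Distance 1: reach x9.
Distance 2: reach x7.
Found x7.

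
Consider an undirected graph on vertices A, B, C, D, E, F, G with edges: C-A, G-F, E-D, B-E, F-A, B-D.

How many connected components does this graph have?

From A: component {A, C, F, G}.
From B: component {B, D, E}.
That's 2 components.

2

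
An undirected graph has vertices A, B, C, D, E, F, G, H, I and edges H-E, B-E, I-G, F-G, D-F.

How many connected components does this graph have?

4

From A: component {A}.
From B: component {B, E, H}.
From C: component {C}.
From D: component {D, F, G, I}.
That's 4 components.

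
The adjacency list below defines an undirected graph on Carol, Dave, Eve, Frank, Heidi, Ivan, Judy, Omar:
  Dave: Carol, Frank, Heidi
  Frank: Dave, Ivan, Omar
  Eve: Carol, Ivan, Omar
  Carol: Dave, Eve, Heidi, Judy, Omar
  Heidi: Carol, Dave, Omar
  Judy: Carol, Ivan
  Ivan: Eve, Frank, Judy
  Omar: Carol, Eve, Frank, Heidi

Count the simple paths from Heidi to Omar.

18

Heidi–Carol–Dave–Frank–Ivan–Eve–Omar
Heidi–Carol–Dave–Frank–Omar
Heidi–Carol–Eve–Ivan–Frank–Omar
Heidi–Carol–Eve–Omar
Heidi–Carol–Judy–Ivan–Eve–Omar
Heidi–Carol–Judy–Ivan–Frank–Omar
Heidi–Carol–Omar
Heidi–Dave–Carol–Eve–Ivan–Frank–Omar
... and 10 more.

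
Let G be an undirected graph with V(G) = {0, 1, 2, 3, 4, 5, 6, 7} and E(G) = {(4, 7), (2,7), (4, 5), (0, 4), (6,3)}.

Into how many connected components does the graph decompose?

3

From 0: component {0, 2, 4, 5, 7}.
From 1: component {1}.
From 3: component {3, 6}.
That's 3 components.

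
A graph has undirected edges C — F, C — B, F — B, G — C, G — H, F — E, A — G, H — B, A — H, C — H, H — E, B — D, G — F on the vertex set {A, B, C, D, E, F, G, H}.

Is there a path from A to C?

Yes

Explore from A.
Distance 1: reach G, H.
Distance 2: reach B, C, E, F.
Found C.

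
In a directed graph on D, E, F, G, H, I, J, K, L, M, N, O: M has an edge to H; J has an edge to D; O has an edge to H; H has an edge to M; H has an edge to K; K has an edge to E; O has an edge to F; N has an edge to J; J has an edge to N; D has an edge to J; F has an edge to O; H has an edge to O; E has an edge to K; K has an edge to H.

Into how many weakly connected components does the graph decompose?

5

From D: component {D, J, N}.
From E: component {E, F, H, K, M, O}.
From G: component {G}.
From I: component {I}.
From L: component {L}.
That's 5 components.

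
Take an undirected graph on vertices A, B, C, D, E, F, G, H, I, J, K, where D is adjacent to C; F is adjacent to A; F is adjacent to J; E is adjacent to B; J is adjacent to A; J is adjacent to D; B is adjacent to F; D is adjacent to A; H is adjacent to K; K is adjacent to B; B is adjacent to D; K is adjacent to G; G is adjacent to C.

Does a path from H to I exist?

No

Explore from H.
Distance 1: reach K.
Distance 2: reach B, G.
Distance 3: reach C, D, E, F.
Distance 4: reach A, J.
The search is exhausted without reaching I; it lies in a different component.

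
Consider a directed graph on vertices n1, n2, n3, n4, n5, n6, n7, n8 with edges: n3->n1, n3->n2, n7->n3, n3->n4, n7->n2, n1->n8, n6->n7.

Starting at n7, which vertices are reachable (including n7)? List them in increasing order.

n1, n2, n3, n4, n7, n8

Start at n7.
Its neighbours: n2, n3.
Then their neighbours: n1, n4.
Then next layer: n8.
Nothing further is reachable.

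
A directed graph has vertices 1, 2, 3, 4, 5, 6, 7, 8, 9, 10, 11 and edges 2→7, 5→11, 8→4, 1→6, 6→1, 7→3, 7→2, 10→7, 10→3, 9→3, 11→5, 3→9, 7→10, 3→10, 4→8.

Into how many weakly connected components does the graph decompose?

From 1: component {1, 6}.
From 2: component {2, 3, 7, 9, 10}.
From 4: component {4, 8}.
From 5: component {5, 11}.
That's 4 components.

4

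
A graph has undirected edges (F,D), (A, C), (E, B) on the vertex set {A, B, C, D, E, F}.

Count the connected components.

3

From A: component {A, C}.
From B: component {B, E}.
From D: component {D, F}.
That's 3 components.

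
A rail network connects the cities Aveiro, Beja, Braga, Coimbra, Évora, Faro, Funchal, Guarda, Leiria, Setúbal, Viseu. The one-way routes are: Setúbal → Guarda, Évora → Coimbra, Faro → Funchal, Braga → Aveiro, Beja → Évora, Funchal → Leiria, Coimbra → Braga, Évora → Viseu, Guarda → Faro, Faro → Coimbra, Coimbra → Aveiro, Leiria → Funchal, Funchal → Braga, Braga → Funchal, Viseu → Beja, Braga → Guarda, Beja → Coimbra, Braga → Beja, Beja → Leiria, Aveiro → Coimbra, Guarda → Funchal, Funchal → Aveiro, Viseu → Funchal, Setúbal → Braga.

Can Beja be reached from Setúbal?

Yes

Explore from Setúbal.
Distance 1: reach Braga, Guarda.
Distance 2: reach Aveiro, Beja, Faro, Funchal.
Found Beja.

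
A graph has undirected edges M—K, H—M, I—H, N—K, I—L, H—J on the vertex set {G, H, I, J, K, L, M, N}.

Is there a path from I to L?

Yes

Explore from I.
Distance 1: reach H, L.
Found L.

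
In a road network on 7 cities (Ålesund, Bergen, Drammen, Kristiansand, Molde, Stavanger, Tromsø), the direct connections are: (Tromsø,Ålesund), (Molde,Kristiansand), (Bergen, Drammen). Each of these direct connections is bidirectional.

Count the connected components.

4

From Ålesund: component {Ålesund, Tromsø}.
From Bergen: component {Bergen, Drammen}.
From Kristiansand: component {Kristiansand, Molde}.
From Stavanger: component {Stavanger}.
That's 4 components.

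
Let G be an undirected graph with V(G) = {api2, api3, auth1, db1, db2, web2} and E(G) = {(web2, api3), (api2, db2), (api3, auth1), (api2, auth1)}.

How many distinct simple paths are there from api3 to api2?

1

api3–auth1–api2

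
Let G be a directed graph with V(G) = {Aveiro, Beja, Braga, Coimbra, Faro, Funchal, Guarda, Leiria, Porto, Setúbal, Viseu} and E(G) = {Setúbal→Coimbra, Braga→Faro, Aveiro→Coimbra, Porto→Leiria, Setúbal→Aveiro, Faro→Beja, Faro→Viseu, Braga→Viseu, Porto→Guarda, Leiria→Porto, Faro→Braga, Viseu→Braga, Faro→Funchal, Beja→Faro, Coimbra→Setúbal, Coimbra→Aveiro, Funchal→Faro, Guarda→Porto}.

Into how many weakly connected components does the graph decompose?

From Aveiro: component {Aveiro, Coimbra, Setúbal}.
From Beja: component {Beja, Braga, Faro, Funchal, Viseu}.
From Guarda: component {Guarda, Leiria, Porto}.
That's 3 components.

3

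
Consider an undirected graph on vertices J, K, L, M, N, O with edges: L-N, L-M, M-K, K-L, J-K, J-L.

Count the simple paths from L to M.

L–J–K–M
L–K–M
L–M

3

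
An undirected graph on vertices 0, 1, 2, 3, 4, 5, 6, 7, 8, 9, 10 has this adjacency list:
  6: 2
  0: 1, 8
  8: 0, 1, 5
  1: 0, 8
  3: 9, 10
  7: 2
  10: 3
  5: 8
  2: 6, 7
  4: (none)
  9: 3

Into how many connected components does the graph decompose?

From 0: component {0, 1, 5, 8}.
From 2: component {2, 6, 7}.
From 3: component {3, 9, 10}.
From 4: component {4}.
That's 4 components.

4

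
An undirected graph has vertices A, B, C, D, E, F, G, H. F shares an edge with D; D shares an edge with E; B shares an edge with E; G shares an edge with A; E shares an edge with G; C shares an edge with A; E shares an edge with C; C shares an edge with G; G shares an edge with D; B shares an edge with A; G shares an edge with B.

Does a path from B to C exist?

Yes

Explore from B.
Distance 1: reach A, E, G.
Distance 2: reach C, D.
Found C.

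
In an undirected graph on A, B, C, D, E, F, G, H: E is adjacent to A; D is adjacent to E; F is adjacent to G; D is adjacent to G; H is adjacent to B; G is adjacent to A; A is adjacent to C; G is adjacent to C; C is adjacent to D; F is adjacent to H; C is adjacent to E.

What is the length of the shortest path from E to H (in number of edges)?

Distance 0: E.
Distance 1: A, C, D.
Distance 2: G.
Distance 3: F.
Distance 4: H — contains H.

4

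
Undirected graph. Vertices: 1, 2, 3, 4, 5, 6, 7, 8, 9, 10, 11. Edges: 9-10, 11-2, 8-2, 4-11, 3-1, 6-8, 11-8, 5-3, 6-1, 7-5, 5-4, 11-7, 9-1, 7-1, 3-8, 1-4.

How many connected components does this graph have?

From 1: component {1, 2, 3, 4, 5, 6, 7, 8, 9, 10, 11}.
That's 1 component.

1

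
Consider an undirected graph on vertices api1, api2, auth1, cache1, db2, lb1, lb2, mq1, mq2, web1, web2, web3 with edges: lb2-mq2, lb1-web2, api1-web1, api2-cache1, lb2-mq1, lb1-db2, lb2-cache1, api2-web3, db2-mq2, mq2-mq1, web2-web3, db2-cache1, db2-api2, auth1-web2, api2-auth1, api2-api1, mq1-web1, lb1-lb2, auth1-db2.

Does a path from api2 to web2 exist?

Yes

Explore from api2.
Distance 1: reach api1, auth1, cache1, db2, web3.
Distance 2: reach lb1, lb2, mq2, web1, web2.
Found web2.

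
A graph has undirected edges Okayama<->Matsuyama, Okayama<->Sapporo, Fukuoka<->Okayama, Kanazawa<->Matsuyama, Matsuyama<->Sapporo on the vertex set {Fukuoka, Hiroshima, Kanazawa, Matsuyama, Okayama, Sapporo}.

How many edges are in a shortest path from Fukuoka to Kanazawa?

3

Distance 0: Fukuoka.
Distance 1: Okayama.
Distance 2: Matsuyama, Sapporo.
Distance 3: Kanazawa — contains Kanazawa.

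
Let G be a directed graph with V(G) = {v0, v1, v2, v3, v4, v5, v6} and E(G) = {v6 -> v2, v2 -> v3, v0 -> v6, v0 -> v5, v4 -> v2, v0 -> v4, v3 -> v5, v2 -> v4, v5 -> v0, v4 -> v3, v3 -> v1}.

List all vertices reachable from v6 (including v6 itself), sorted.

v0, v1, v2, v3, v4, v5, v6

Start at v6.
Its neighbours: v2.
Then their neighbours: v3, v4.
Then next layer: v1, v5.
Then next layer: v0.
Every vertex is now reached.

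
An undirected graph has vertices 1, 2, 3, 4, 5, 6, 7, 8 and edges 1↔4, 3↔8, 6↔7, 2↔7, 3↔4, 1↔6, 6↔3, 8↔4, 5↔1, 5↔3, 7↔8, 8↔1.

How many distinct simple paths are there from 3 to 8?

3–4–1–6–7–8
3–4–1–8
3–4–8
3–5–1–4–8
3–5–1–6–7–8
3–5–1–8
3–6–1–4–8
3–6–1–8
3–6–7–8
3–8

10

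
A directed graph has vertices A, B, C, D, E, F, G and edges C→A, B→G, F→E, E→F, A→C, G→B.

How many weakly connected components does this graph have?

4

From A: component {A, C}.
From B: component {B, G}.
From D: component {D}.
From E: component {E, F}.
That's 4 components.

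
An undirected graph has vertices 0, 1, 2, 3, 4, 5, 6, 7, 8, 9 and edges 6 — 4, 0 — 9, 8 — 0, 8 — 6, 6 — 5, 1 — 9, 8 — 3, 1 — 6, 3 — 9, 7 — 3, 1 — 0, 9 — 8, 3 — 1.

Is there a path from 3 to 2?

No

Explore from 3.
Distance 1: reach 1, 7, 8, 9.
Distance 2: reach 0, 6.
Distance 3: reach 4, 5.
The search is exhausted without reaching 2; it lies in a different component.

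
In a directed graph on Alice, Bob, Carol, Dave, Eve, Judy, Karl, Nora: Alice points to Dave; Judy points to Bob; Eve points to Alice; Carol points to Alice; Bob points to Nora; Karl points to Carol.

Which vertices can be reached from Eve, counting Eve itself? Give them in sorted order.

Alice, Dave, Eve

Start at Eve.
Its neighbours: Alice.
Then their neighbours: Dave.
Nothing further is reachable.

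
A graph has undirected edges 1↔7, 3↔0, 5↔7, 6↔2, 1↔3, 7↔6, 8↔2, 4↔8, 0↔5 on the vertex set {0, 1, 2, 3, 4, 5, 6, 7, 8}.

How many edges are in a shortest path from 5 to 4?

Distance 0: 5.
Distance 1: 0, 7.
Distance 2: 1, 3, 6.
Distance 3: 2.
Distance 4: 8.
Distance 5: 4 — contains 4.

5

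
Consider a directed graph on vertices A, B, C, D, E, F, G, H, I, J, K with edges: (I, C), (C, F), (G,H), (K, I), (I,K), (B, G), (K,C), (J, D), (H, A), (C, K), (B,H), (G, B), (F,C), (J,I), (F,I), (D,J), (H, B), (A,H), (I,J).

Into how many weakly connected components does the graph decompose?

3

From A: component {A, B, G, H}.
From C: component {C, D, F, I, J, K}.
From E: component {E}.
That's 3 components.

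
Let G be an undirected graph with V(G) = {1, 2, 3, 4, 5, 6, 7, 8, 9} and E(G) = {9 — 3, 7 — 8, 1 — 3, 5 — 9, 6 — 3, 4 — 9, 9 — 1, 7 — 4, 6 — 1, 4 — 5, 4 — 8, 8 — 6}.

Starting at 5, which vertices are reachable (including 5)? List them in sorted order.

1, 3, 4, 5, 6, 7, 8, 9

Start at 5.
Its neighbours: 4, 9.
Then their neighbours: 1, 3, 7, 8.
Then next layer: 6.
Nothing further is reachable.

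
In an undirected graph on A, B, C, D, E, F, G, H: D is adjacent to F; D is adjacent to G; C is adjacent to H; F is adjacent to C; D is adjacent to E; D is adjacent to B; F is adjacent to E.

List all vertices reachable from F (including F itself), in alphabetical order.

B, C, D, E, F, G, H

Start at F.
Its neighbours: C, D, E.
Then their neighbours: B, G, H.
Nothing further is reachable.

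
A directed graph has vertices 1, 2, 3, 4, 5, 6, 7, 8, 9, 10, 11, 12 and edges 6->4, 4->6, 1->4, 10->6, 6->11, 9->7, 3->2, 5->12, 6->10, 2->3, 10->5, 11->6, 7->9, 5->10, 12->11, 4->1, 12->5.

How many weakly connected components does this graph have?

From 1: component {1, 4, 5, 6, 10, 11, 12}.
From 2: component {2, 3}.
From 7: component {7, 9}.
From 8: component {8}.
That's 4 components.

4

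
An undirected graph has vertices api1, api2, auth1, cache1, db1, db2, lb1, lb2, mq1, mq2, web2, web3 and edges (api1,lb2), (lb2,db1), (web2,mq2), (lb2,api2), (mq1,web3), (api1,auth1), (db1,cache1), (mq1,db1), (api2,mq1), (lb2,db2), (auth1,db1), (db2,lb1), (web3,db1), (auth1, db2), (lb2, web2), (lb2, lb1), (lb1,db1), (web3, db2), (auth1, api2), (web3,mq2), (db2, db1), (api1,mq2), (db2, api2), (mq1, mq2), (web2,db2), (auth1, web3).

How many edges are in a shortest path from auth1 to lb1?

2

Distance 0: auth1.
Distance 1: api1, api2, db1, db2, web3.
Distance 2: cache1, lb1, lb2, mq1, mq2, web2 — contains lb1.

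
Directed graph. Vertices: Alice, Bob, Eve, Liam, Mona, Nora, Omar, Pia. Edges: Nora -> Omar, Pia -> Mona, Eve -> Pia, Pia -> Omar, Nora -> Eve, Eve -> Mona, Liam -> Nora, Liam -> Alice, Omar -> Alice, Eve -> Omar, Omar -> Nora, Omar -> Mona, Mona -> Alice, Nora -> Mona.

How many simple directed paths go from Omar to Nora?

Omar→Nora

1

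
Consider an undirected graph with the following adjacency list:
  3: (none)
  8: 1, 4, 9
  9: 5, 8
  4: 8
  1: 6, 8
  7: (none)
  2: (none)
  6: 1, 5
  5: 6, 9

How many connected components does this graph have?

From 1: component {1, 4, 5, 6, 8, 9}.
From 2: component {2}.
From 3: component {3}.
From 7: component {7}.
That's 4 components.

4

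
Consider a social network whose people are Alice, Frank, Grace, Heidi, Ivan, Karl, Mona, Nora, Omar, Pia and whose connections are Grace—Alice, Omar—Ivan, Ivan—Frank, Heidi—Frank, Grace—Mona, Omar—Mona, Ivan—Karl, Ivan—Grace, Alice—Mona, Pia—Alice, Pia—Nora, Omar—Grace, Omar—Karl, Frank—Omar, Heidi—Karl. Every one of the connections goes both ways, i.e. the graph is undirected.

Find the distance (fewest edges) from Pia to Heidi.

Distance 0: Pia.
Distance 1: Alice, Nora.
Distance 2: Grace, Mona.
Distance 3: Ivan, Omar.
Distance 4: Frank, Karl.
Distance 5: Heidi — contains Heidi.

5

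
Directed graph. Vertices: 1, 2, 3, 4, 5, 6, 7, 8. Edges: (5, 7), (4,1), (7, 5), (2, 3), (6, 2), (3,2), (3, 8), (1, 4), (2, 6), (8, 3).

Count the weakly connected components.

From 1: component {1, 4}.
From 2: component {2, 3, 6, 8}.
From 5: component {5, 7}.
That's 3 components.

3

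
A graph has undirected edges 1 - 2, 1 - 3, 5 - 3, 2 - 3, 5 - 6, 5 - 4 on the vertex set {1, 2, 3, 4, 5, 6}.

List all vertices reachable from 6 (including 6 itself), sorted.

Start at 6.
Its neighbours: 5.
Then their neighbours: 3, 4.
Then next layer: 1, 2.
Every vertex is now reached.

1, 2, 3, 4, 5, 6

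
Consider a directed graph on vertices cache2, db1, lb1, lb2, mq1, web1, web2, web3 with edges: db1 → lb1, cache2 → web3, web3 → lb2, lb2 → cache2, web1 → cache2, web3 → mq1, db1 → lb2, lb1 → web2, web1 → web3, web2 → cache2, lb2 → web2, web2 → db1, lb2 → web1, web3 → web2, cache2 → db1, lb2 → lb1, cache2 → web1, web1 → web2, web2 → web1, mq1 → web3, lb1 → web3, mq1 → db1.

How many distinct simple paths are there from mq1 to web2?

mq1→db1→lb1→web2
mq1→db1→lb1→web3→lb2→cache2→web1→web2
mq1→db1→lb1→web3→lb2→web1→web2
mq1→db1→lb1→web3→lb2→web2
mq1→db1→lb1→web3→web2
mq1→db1→lb2→cache2→web1→web2
mq1→db1→lb2→cache2→web1→web3→web2
mq1→db1→lb2→cache2→web3→web2
... and 13 more.

21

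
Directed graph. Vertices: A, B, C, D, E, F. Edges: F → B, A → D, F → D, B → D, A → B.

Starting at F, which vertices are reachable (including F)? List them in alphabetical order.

B, D, F

Start at F.
Its neighbours: B, D.
Nothing further is reachable.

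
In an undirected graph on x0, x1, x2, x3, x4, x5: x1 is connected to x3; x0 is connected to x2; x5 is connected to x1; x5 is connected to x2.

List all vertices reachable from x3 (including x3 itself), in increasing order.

Start at x3.
Its neighbours: x1.
Then their neighbours: x5.
Then next layer: x2.
Then next layer: x0.
Nothing further is reachable.

x0, x1, x2, x3, x5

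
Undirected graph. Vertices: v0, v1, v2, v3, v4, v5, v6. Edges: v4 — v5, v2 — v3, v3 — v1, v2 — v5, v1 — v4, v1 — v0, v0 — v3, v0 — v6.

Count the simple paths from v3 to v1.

v3–v0–v1
v3–v1
v3–v2–v5–v4–v1

3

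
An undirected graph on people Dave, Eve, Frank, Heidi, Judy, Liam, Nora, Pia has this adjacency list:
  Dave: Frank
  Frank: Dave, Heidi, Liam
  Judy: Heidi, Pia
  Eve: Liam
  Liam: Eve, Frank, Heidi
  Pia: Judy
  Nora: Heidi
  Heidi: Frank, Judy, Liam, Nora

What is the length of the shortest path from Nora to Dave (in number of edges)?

3

Distance 0: Nora.
Distance 1: Heidi.
Distance 2: Frank, Judy, Liam.
Distance 3: Dave, Eve, Pia — contains Dave.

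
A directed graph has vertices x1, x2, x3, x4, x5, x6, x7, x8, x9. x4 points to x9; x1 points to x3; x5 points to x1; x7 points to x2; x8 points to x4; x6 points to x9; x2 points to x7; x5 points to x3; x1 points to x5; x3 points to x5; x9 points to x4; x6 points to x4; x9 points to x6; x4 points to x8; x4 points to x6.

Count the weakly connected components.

3

From x1: component {x1, x3, x5}.
From x2: component {x2, x7}.
From x4: component {x4, x6, x8, x9}.
That's 3 components.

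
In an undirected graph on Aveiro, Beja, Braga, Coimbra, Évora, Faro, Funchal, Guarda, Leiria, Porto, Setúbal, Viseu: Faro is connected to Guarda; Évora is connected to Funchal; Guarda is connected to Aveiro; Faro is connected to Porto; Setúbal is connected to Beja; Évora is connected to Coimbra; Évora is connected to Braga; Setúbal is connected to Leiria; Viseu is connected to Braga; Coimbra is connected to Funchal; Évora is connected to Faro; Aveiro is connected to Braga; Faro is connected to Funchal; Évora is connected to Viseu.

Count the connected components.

From Aveiro: component {Aveiro, Braga, Coimbra, Évora, Faro, Funchal, Guarda, Porto, Viseu}.
From Beja: component {Beja, Leiria, Setúbal}.
That's 2 components.

2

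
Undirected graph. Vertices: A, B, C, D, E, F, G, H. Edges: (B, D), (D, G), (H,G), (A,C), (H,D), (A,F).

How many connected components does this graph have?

3

From A: component {A, C, F}.
From B: component {B, D, G, H}.
From E: component {E}.
That's 3 components.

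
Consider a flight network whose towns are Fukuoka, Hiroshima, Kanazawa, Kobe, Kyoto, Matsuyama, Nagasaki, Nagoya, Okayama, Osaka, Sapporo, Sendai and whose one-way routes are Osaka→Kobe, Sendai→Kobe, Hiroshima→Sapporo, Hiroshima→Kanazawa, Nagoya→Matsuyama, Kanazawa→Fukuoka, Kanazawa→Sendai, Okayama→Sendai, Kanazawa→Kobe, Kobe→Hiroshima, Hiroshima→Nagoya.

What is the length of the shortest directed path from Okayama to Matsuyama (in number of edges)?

Distance 0: Okayama.
Distance 1: Sendai.
Distance 2: Kobe.
Distance 3: Hiroshima.
Distance 4: Kanazawa, Nagoya, Sapporo.
Distance 5: Fukuoka, Matsuyama — contains Matsuyama.

5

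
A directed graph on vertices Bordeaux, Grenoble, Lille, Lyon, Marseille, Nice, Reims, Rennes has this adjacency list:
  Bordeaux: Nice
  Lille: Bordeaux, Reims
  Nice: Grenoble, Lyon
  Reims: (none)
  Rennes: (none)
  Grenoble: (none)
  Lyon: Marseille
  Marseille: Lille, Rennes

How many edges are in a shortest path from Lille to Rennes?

Distance 0: Lille.
Distance 1: Bordeaux, Reims.
Distance 2: Nice.
Distance 3: Grenoble, Lyon.
Distance 4: Marseille.
Distance 5: Rennes — contains Rennes.

5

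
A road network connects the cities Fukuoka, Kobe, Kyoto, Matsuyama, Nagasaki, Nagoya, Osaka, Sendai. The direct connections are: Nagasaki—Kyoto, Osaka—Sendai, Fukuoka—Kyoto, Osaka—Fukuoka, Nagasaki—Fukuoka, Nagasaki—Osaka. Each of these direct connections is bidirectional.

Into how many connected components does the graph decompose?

From Fukuoka: component {Fukuoka, Kyoto, Nagasaki, Osaka, Sendai}.
From Kobe: component {Kobe}.
From Matsuyama: component {Matsuyama}.
From Nagoya: component {Nagoya}.
That's 4 components.

4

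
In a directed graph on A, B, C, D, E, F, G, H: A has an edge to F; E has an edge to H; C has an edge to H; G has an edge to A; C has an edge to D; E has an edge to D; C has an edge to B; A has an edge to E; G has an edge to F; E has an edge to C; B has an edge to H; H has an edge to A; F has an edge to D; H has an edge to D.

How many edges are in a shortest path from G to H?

Distance 0: G.
Distance 1: A, F.
Distance 2: D, E.
Distance 3: C, H — contains H.

3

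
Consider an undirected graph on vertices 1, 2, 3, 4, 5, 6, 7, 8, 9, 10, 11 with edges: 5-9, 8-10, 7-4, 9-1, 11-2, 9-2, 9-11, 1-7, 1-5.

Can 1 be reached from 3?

3 has no edges, so nothing is reachable from it.

No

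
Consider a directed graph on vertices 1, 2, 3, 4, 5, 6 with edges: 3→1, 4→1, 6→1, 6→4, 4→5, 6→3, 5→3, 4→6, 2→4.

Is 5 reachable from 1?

1 has no outgoing edges, so nothing is reachable from it.

No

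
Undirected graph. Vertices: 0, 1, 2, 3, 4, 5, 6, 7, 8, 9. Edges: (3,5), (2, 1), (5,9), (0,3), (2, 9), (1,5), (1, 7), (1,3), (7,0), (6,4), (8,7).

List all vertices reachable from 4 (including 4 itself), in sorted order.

Start at 4.
Its neighbours: 6.
Nothing further is reachable.

4, 6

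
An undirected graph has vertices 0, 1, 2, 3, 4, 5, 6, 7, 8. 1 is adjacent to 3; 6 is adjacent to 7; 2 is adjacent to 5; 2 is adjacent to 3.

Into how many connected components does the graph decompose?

From 0: component {0}.
From 1: component {1, 2, 3, 5}.
From 4: component {4}.
From 6: component {6, 7}.
From 8: component {8}.
That's 5 components.

5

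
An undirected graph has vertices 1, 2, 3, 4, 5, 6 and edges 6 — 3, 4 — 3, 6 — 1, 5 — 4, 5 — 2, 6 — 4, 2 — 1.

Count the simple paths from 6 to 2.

6–1–2
6–3–4–5–2
6–4–5–2

3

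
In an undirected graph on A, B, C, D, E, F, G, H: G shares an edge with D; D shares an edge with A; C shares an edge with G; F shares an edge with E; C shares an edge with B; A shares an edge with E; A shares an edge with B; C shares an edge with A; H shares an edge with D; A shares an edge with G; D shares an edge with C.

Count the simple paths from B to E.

B–A–E
B–C–A–E
B–C–D–A–E
B–C–D–G–A–E
B–C–G–A–E
B–C–G–D–A–E

6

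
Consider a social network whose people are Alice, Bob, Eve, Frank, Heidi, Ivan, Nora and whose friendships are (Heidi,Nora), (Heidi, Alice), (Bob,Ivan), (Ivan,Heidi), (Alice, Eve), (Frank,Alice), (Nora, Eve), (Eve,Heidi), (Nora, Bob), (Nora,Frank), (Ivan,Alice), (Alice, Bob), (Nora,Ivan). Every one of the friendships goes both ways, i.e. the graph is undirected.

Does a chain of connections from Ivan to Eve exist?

Yes

Explore from Ivan.
Distance 1: reach Alice, Bob, Heidi, Nora.
Distance 2: reach Eve, Frank.
Found Eve.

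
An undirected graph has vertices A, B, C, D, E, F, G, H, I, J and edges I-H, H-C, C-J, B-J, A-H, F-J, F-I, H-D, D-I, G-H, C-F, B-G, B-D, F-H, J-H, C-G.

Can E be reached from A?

No

Explore from A.
Distance 1: reach H.
Distance 2: reach C, D, F, G, I, J.
Distance 3: reach B.
The search is exhausted without reaching E; it lies in a different component.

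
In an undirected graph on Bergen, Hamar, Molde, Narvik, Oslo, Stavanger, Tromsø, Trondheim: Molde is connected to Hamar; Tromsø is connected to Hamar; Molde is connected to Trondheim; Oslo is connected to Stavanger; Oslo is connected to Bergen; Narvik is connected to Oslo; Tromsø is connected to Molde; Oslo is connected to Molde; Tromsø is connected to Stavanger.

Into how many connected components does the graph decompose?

1

From Bergen: component {Bergen, Hamar, Molde, Narvik, Oslo, Stavanger, Tromsø, Trondheim}.
That's 1 component.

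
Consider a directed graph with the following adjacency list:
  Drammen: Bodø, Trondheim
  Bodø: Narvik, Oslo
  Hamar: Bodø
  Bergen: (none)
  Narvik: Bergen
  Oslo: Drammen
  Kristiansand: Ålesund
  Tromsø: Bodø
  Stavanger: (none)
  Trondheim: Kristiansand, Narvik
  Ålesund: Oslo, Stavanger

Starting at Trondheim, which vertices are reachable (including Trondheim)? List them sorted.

Ålesund, Bergen, Bodø, Drammen, Kristiansand, Narvik, Oslo, Stavanger, Trondheim

Start at Trondheim.
Its neighbours: Kristiansand, Narvik.
Then their neighbours: Ålesund, Bergen.
Then next layer: Oslo, Stavanger.
Then next layer: Drammen.
Then next layer: Bodø.
Nothing further is reachable.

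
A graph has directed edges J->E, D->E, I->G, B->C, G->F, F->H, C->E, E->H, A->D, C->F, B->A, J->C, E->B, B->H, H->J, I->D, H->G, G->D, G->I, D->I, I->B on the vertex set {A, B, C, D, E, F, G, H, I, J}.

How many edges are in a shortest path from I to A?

2

Distance 0: I.
Distance 1: B, D, G.
Distance 2: A, C, E, F, H — contains A.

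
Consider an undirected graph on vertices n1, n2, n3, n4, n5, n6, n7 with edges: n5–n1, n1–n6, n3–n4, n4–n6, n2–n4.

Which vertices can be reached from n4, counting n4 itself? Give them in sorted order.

Start at n4.
Its neighbours: n2, n3, n6.
Then their neighbours: n1.
Then next layer: n5.
Nothing further is reachable.

n1, n2, n3, n4, n5, n6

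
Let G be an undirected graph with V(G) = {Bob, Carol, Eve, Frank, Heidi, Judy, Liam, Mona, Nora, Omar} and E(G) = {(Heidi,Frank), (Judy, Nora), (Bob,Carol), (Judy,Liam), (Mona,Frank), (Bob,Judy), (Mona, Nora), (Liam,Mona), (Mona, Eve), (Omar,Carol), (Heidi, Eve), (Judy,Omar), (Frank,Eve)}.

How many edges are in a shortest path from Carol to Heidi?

6

Distance 0: Carol.
Distance 1: Bob, Omar.
Distance 2: Judy.
Distance 3: Liam, Nora.
Distance 4: Mona.
Distance 5: Eve, Frank.
Distance 6: Heidi — contains Heidi.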